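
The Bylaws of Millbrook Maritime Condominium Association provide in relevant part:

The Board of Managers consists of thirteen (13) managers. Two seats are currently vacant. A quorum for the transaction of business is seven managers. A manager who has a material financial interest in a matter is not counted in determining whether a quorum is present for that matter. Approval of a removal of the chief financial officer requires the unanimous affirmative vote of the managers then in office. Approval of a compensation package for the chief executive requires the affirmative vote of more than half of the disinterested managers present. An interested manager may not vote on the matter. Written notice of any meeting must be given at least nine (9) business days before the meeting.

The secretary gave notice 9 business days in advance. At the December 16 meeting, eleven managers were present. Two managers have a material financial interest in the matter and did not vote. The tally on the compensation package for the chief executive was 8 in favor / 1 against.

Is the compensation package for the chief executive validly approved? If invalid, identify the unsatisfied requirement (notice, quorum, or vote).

Notice: 9 business days given; 9 required (9 ≥ 9). Satisfied.
Quorum: 11 present, but the 2 interested managers do not count, leaving 9. Quorum is 7. Satisfied.
Vote: the compensation package for the chief executive requires a majority of the disinterested managers present (11 − 2 = 9). A majority of 9 is 5, so 5 affirmative votes are needed; 8 voted in favor. Satisfied.

Valid — all requirements satisfied.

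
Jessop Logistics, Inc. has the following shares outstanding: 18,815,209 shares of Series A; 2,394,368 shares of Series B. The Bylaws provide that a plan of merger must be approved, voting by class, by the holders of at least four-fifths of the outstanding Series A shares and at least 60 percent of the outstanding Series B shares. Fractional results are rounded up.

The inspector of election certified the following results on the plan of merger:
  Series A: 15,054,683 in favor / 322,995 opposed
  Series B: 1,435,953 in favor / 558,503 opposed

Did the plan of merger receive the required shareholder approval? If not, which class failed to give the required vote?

Not approved — the Series B shares did not give the required vote.

Series A: 4/5 of 18815209 = 15052167.20, rounded up to 15052168; 15,052,168 required, 15,054,683 in favor — approved.
Series B: 3/5 of 2394368 = 1436620.80, rounded up to 1436621; 1,436,621 required, 1,435,953 in favor — not approved.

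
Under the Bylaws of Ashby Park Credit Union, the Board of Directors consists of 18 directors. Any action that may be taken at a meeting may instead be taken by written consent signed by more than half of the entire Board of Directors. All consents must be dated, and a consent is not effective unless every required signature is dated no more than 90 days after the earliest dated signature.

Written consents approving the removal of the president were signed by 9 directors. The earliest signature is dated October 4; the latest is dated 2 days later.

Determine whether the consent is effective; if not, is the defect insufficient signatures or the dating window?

Signatures required: more than half of 18 — a majority of 18 is 10, so 10 needed; 9 signed. Insufficient.
Dating window: the latest signature is 2 days after the earliest; the limit is 90 days. Within the window.

Not effective — insufficient signatures.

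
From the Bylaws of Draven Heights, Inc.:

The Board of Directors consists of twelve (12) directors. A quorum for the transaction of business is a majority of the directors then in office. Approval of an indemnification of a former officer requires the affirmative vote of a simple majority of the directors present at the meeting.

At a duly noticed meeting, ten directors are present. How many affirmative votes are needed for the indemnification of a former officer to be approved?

6

The indemnification of a former officer requires a majority of the directors present (10).
A majority of 10 is 6.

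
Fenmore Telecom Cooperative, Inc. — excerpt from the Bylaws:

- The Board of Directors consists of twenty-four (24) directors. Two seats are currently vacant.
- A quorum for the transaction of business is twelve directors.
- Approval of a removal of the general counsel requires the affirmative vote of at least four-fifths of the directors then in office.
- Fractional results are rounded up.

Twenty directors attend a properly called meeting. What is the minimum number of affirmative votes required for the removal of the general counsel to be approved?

The removal of the general counsel requires four-fifths of the directors then in office (22).
4/5 of 22 = 17.60, rounded up to 18.

18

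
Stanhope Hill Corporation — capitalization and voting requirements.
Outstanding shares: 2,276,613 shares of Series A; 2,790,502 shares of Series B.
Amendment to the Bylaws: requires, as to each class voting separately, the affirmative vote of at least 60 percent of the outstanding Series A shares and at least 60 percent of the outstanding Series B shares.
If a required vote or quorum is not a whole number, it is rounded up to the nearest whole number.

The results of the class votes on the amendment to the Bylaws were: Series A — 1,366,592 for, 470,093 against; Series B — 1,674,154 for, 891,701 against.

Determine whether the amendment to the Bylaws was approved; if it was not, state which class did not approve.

Not approved — the Series B shares did not give the required vote.

Series A: 3/5 of 2276613 = 1365967.80, rounded up to 1365968; 1,365,968 required, 1,366,592 in favor — approved.
Series B: 3/5 of 2790502 = 1674301.20, rounded up to 1674302; 1,674,302 required, 1,674,154 in favor — not approved.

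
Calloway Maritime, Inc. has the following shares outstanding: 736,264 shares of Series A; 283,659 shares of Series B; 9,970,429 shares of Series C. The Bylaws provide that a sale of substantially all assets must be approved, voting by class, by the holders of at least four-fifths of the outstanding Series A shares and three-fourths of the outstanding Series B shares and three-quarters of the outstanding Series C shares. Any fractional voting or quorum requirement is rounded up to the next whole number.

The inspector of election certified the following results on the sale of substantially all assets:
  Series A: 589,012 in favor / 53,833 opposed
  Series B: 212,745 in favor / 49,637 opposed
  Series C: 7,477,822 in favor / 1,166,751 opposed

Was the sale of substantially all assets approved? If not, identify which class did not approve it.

Approved — every class gave the required vote.

Series A: 4/5 of 736264 = 589011.20, rounded up to 589012; 589,012 required, 589,012 in favor — approved.
Series B: 3/4 of 283659 = 212744.25, rounded up to 212745; 212,745 required, 212,745 in favor — approved.
Series C: 3/4 of 9970429 = 7477821.75, rounded up to 7477822; 7,477,822 required, 7,477,822 in favor — approved.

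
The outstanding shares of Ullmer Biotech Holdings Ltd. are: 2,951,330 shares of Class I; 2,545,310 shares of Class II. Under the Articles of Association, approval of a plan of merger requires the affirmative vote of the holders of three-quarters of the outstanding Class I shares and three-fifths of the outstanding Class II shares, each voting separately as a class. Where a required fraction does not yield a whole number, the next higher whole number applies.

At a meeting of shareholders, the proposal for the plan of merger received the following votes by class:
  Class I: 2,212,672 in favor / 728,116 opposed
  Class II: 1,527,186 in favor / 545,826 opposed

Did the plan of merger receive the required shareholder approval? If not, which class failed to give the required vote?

Not approved — the Class I shares did not give the required vote.

Class I: 3/4 of 2951330 = 2213497.50, rounded up to 2213498; 2,213,498 required, 2,212,672 in favor — not approved.
Class II: 3/5 of 2545310 = 1527186; 1,527,186 required, 1,527,186 in favor — approved.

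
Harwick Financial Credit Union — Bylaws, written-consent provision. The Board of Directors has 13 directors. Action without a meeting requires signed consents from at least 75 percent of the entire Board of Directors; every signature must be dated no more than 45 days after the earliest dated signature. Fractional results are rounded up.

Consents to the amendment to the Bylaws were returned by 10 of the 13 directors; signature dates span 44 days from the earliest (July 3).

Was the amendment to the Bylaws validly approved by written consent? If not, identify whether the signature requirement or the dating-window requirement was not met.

Signatures required: at least 75 percent of 13 — 3/4 of 13 = 9.75, rounded up to 10, so 10 needed; 10 signed. Sufficient.
Dating window: the latest signature is 44 days after the earliest; the limit is 45 days. Within the window.

Effective — both the signature and dating-window requirements are satisfied.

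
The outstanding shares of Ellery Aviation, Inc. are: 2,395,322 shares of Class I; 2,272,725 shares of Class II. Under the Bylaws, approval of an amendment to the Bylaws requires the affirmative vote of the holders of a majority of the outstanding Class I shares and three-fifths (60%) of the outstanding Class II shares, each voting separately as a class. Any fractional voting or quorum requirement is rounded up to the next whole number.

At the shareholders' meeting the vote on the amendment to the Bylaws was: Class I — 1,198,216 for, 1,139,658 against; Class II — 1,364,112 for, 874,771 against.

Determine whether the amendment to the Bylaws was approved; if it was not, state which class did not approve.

Approved — every class gave the required vote.

Class I: a majority of 2395322 is 1197662; 1,197,662 required, 1,198,216 in favor — approved.
Class II: 3/5 of 2272725 = 1363635; 1,363,635 required, 1,364,112 in favor — approved.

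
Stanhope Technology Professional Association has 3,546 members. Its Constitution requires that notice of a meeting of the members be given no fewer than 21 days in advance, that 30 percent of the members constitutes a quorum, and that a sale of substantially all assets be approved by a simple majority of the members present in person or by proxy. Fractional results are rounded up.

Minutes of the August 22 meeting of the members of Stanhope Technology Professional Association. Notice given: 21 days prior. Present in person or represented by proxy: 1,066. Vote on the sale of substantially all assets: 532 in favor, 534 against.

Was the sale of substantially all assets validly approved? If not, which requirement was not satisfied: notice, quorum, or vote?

Invalid — vote requirement not satisfied.

Notice: 21 days given; 21 required. Satisfied.
Quorum: 30% of 3,546 = 1,063.80, rounded up to 1,064; 1,066 present. Satisfied.
Vote: requires a majority of those present (1,066); a majority of 1066 is 534, so 534 needed; 532 in favor. Not satisfied.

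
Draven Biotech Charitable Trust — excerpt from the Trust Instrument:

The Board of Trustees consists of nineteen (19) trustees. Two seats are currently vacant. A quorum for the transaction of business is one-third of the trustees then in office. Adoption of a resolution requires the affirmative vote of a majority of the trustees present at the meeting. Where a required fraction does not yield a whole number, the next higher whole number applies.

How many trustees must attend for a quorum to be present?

6

1/3 of 17 = 5.67, rounded up to 6.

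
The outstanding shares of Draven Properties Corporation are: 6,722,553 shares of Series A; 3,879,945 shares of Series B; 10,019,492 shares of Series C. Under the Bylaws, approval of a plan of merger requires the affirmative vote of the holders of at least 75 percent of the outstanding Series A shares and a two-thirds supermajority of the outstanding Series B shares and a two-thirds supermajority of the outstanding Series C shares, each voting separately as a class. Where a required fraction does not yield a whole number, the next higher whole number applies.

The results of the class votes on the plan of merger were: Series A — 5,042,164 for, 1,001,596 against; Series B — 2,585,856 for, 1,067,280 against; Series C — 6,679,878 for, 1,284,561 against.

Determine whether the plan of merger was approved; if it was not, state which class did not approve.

Series A: 3/4 of 6722553 = 5041914.75, rounded up to 5041915; 5,041,915 required, 5,042,164 in favor — approved.
Series B: 2/3 of 3879945 = 2586630; 2,586,630 required, 2,585,856 in favor — not approved.
Series C: 2/3 of 10019492 = 6679661.33, rounded up to 6679662; 6,679,662 required, 6,679,878 in favor — approved.

Not approved — the Series B shares did not give the required vote.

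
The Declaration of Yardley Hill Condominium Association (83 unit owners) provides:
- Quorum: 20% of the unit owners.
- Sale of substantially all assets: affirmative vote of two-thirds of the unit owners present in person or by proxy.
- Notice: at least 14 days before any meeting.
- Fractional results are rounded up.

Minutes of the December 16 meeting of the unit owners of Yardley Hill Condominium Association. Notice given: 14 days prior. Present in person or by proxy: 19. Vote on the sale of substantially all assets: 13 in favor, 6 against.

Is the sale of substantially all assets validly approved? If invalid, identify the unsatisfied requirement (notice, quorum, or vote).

Notice: 14 days given; 14 required. Satisfied.
Quorum: 20% of 83 = 16.60, rounded up to 17; 19 present. Satisfied.
Vote: requires two-thirds of those present (19); 2/3 of 19 = 12.67, rounded up to 13, so 13 needed; 13 in favor. Satisfied.

Valid — all requirements satisfied.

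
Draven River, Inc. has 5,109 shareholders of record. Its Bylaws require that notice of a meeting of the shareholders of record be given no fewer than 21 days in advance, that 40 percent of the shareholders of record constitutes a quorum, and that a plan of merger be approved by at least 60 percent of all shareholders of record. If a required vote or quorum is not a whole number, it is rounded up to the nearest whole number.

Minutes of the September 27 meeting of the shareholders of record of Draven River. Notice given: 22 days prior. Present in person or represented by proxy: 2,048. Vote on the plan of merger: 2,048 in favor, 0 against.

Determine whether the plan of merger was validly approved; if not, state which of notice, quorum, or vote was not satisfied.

Invalid — vote requirement not satisfied.

Notice: 22 days given; 21 required. Satisfied.
Quorum: 40% of 5,109 = 2,043.60, rounded up to 2,044; 2,048 present. Satisfied.
Vote: requires three-fifths of all shareholders of record (5,109); 3/5 of 5109 = 3065.40, rounded up to 3066, so 3,066 needed; 2,048 in favor. Not satisfied.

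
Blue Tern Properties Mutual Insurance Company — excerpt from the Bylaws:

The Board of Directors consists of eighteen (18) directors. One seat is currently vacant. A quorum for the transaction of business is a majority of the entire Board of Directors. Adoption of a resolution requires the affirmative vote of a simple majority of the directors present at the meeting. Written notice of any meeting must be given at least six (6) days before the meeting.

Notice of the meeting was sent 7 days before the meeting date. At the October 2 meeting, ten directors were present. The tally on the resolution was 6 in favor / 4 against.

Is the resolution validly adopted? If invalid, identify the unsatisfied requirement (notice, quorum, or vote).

Valid — all requirements satisfied.

Notice: 7 days given; 6 required (7 ≥ 6). Satisfied.
Quorum: 10 present; quorum is 10. Satisfied.
Vote: the resolution requires a majority of the directors present (10). A majority of 10 is 6, so 6 affirmative votes are needed; 6 voted in favor. Satisfied.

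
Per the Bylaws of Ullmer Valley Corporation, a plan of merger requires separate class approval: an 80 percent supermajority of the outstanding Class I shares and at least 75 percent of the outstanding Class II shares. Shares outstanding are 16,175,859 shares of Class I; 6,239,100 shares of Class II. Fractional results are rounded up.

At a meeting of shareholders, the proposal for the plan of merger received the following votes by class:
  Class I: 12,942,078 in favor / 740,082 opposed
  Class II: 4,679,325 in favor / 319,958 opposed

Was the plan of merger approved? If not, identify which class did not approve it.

Class I: 4/5 of 16175859 = 12940687.20, rounded up to 12940688; 12,940,688 required, 12,942,078 in favor — approved.
Class II: 3/4 of 6239100 = 4679325; 4,679,325 required, 4,679,325 in favor — approved.

Approved — every class gave the required vote.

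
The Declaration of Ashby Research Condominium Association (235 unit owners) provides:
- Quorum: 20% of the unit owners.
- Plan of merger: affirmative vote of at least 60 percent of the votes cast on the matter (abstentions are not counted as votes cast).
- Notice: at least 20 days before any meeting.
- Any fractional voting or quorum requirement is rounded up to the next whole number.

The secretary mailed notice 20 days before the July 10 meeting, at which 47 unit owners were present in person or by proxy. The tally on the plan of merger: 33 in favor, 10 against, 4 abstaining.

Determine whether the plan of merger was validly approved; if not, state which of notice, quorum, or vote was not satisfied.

Notice: 20 days given; 20 required. Satisfied.
Quorum: 20% of 235 = 47; 47 present. Satisfied.
Vote: requires three-fifths of the votes cast (47 − 4 abstaining = 43); 3/5 of 43 = 25.80, rounded up to 26, so 26 needed; 33 in favor. Satisfied.

Valid — all requirements satisfied.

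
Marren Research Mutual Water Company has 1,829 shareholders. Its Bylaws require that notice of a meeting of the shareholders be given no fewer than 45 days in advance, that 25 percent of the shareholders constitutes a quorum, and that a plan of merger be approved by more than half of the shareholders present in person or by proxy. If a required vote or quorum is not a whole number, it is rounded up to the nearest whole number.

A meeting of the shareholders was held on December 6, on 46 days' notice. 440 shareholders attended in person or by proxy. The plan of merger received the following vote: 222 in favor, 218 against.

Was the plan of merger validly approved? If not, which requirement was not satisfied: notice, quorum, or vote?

Invalid — quorum requirement not satisfied.

Notice: 46 days given; 45 required. Satisfied.
Quorum: 25% of 1,829 = 457.25, rounded up to 458; 440 present. Not satisfied.
Vote: requires a majority of those present (440); a majority of 440 is 221, so 221 needed; 222 in favor. Satisfied.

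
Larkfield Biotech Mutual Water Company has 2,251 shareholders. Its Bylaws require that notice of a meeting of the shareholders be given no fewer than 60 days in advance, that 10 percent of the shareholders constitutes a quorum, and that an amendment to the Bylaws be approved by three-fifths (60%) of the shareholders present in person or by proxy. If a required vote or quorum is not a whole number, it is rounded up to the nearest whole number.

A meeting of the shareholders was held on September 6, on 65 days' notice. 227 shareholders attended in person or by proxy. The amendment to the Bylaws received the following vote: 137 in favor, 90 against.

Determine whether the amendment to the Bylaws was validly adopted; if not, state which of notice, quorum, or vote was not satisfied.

Notice: 65 days given; 60 required. Satisfied.
Quorum: 10% of 2,251 = 225.10, rounded up to 226; 227 present. Satisfied.
Vote: requires three-fifths of those present (227); 3/5 of 227 = 136.20, rounded up to 137, so 137 needed; 137 in favor. Satisfied.

Valid — all requirements satisfied.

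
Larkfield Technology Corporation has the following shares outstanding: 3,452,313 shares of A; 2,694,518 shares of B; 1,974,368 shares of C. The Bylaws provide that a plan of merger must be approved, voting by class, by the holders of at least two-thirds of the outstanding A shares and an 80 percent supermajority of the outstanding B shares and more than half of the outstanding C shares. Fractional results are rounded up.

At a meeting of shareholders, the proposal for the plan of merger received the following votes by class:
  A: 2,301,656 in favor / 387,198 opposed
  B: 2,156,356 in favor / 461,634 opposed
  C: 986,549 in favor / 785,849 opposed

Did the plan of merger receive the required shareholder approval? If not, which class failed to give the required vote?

A: 2/3 of 3452313 = 2301542; 2,301,542 required, 2,301,656 in favor — approved.
B: 4/5 of 2694518 = 2155614.40, rounded up to 2155615; 2,155,615 required, 2,156,356 in favor — approved.
C: a majority of 1974368 is 987185; 987,185 required, 986,549 in favor — not approved.

Not approved — the C shares did not give the required vote.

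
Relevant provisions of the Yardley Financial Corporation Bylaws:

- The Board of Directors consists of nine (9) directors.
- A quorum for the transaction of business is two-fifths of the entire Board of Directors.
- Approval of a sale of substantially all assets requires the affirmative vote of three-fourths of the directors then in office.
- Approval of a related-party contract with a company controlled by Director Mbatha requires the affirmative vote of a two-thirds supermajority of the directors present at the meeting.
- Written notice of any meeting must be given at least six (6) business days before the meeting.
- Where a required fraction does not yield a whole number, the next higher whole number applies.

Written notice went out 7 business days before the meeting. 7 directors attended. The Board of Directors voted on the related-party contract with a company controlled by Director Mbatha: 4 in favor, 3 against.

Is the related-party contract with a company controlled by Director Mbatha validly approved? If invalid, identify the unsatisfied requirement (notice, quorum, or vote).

Invalid — vote requirement not satisfied.

Notice: 7 business days given; 6 required (7 ≥ 6). Satisfied.
Quorum: 7 present; quorum is 4. Satisfied.
Vote: the related-party contract with a company controlled by Director Mbatha requires two-thirds of the directors present (7). 2/3 of 7 = 4.67, rounded up to 5, so 5 affirmative votes are needed; 4 voted in favor. Not satisfied.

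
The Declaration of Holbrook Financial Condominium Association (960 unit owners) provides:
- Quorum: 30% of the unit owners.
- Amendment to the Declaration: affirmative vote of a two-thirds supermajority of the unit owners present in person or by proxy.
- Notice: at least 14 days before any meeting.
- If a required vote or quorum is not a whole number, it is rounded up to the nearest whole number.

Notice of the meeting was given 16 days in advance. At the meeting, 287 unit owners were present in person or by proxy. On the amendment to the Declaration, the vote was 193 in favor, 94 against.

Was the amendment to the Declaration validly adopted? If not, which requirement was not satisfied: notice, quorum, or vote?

Invalid — quorum requirement not satisfied.

Notice: 16 days given; 14 required. Satisfied.
Quorum: 30% of 960 = 288; 287 present. Not satisfied.
Vote: requires two-thirds of those present (287); 2/3 of 287 = 191.33, rounded up to 192, so 192 needed; 193 in favor. Satisfied.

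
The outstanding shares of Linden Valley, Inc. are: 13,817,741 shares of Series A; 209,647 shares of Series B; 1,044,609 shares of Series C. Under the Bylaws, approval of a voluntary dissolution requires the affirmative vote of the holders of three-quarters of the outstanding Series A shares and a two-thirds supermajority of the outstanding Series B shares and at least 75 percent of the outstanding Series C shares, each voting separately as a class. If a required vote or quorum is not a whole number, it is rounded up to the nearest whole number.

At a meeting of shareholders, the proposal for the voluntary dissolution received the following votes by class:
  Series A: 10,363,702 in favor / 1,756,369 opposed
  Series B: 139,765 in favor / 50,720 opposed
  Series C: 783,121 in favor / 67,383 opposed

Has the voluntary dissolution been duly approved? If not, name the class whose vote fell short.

Not approved — the Series C shares did not give the required vote.

Series A: 3/4 of 13817741 = 10363305.75, rounded up to 10363306; 10,363,306 required, 10,363,702 in favor — approved.
Series B: 2/3 of 209647 = 139764.67, rounded up to 139765; 139,765 required, 139,765 in favor — approved.
Series C: 3/4 of 1044609 = 783456.75, rounded up to 783457; 783,457 required, 783,121 in favor — not approved.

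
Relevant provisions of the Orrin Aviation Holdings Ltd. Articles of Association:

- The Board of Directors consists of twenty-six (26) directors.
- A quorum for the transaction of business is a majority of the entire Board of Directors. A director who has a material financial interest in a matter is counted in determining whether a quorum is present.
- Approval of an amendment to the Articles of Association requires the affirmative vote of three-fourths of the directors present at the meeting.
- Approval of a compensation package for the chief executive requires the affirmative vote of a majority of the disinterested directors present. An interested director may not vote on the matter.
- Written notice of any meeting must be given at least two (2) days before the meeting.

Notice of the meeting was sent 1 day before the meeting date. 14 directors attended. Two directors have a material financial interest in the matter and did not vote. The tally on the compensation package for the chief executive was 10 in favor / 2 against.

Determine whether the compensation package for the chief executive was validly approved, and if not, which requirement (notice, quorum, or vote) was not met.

Invalid — notice requirement not satisfied.

Notice: 1 day given; 2 required (1 < 2). Not satisfied.
Quorum: 14 present (interested directors count toward quorum); quorum is 14. Satisfied.
Vote: the compensation package for the chief executive requires a majority of the disinterested directors present (14 − 2 = 12). A majority of 12 is 7, so 7 affirmative votes are needed; 10 voted in favor. Satisfied.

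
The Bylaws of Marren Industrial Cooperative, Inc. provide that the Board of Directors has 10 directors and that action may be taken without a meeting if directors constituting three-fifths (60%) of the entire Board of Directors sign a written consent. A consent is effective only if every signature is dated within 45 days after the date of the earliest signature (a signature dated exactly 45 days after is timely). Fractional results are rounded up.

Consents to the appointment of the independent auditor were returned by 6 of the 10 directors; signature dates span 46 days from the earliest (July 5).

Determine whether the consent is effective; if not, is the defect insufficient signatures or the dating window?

Not effective — dating-window requirement not satisfied.

Signatures required: three-fifths (60%) of 10 — 3/5 of 10 = 6, so 6 needed; 6 signed. Sufficient.
Dating window: the latest signature is 46 days after the earliest; the limit is 45 days. Outside the window.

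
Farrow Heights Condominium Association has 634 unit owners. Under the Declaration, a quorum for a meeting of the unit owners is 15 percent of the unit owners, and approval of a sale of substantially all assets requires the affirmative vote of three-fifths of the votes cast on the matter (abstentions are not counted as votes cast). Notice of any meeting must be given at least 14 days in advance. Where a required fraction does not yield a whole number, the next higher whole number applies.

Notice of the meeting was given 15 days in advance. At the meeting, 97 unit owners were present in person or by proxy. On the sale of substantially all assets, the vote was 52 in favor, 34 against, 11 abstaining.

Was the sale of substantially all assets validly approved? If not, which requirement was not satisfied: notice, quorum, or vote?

Notice: 15 days given; 14 required. Satisfied.
Quorum: 15% of 634 = 95.10, rounded up to 96; 97 present. Satisfied.
Vote: requires three-fifths of the votes cast (97 − 11 abstaining = 86); 3/5 of 86 = 51.60, rounded up to 52, so 52 needed; 52 in favor. Satisfied.

Valid — all requirements satisfied.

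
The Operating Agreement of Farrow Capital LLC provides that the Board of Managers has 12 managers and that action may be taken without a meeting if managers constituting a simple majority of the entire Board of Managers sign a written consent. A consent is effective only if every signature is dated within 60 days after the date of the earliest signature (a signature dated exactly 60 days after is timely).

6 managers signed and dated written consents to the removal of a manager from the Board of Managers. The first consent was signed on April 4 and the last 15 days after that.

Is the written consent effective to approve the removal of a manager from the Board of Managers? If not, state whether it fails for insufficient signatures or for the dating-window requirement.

Signatures required: a simple majority of 12 — a majority of 12 is 7, so 7 needed; 6 signed. Insufficient.
Dating window: the latest signature is 15 days after the earliest; the limit is 60 days. Within the window.

Not effective — insufficient signatures.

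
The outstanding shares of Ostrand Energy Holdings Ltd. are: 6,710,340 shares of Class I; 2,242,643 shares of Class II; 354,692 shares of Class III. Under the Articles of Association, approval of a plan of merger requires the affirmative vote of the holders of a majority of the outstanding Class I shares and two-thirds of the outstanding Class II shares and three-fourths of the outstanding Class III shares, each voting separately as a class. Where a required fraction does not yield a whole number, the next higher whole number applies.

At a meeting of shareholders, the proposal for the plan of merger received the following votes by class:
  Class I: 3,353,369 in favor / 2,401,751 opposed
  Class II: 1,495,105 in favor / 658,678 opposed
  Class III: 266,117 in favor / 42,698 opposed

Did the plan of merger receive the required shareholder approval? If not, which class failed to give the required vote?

Not approved — the Class I shares did not give the required vote.

Class I: a majority of 6710340 is 3355171; 3,355,171 required, 3,353,369 in favor — not approved.
Class II: 2/3 of 2242643 = 1495095.33, rounded up to 1495096; 1,495,096 required, 1,495,105 in favor — approved.
Class III: 3/4 of 354692 = 266019; 266,019 required, 266,117 in favor — approved.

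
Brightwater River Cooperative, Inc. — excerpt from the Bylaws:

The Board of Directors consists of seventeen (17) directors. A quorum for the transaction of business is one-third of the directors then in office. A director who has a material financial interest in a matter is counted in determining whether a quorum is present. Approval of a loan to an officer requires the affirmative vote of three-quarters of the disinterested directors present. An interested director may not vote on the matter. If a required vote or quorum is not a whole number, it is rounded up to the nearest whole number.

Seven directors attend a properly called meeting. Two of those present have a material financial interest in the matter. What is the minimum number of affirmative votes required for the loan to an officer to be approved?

4

The loan to an officer requires three-fourths of the disinterested directors present (7 − 2 = 5).
3/4 of 5 = 3.75, rounded up to 4.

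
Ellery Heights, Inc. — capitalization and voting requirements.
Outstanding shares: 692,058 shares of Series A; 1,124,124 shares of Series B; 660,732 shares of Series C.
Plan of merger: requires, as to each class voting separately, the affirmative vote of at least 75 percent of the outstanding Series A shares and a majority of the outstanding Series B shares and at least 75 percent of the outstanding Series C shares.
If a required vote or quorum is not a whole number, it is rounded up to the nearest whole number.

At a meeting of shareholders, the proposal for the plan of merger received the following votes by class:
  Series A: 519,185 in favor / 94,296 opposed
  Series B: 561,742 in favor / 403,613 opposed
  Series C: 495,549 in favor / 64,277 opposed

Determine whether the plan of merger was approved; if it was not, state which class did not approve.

Not approved — the Series B shares did not give the required vote.

Series A: 3/4 of 692058 = 519043.50, rounded up to 519044; 519,044 required, 519,185 in favor — approved.
Series B: a majority of 1124124 is 562063; 562,063 required, 561,742 in favor — not approved.
Series C: 3/4 of 660732 = 495549; 495,549 required, 495,549 in favor — approved.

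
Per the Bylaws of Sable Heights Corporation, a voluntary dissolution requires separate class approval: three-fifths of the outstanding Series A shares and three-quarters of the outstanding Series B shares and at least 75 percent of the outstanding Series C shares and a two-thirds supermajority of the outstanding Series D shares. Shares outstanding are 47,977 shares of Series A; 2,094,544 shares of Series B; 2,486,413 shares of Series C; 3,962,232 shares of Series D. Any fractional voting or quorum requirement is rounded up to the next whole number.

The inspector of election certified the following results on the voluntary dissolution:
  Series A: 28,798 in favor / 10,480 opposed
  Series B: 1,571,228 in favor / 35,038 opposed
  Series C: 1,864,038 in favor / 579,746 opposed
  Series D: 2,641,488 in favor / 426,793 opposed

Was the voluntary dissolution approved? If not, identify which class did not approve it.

Not approved — the Series C shares did not give the required vote.

Series A: 3/5 of 47977 = 28786.20, rounded up to 28787; 28,787 required, 28,798 in favor — approved.
Series B: 3/4 of 2094544 = 1570908; 1,570,908 required, 1,571,228 in favor — approved.
Series C: 3/4 of 2486413 = 1864809.75, rounded up to 1864810; 1,864,810 required, 1,864,038 in favor — not approved.
Series D: 2/3 of 3962232 = 2641488; 2,641,488 required, 2,641,488 in favor — approved.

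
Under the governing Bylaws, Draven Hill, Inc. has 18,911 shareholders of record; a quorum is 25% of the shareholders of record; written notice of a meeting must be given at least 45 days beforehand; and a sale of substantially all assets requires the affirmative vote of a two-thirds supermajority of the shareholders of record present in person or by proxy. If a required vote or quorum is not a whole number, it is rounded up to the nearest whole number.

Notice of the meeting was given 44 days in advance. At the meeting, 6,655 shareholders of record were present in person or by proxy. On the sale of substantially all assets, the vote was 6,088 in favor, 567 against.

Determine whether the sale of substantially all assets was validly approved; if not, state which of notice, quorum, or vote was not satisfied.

Notice: 44 days given; 45 required. Not satisfied.
Quorum: 25% of 18,911 = 4,727.75, rounded up to 4,728; 6,655 present. Satisfied.
Vote: requires two-thirds of those present (6,655); 2/3 of 6655 = 4436.67, rounded up to 4437, so 4,437 needed; 6,088 in favor. Satisfied.

Invalid — notice requirement not satisfied.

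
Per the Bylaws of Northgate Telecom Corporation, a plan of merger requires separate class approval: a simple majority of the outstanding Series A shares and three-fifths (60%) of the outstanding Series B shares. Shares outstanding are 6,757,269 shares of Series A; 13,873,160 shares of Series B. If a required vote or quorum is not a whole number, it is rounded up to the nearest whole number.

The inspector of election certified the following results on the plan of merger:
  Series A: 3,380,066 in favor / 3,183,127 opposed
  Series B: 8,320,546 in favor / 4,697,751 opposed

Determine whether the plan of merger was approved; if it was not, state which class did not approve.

Not approved — the Series B shares did not give the required vote.

Series A: a majority of 6757269 is 3378635; 3,378,635 required, 3,380,066 in favor — approved.
Series B: 3/5 of 13873160 = 8323896; 8,323,896 required, 8,320,546 in favor — not approved.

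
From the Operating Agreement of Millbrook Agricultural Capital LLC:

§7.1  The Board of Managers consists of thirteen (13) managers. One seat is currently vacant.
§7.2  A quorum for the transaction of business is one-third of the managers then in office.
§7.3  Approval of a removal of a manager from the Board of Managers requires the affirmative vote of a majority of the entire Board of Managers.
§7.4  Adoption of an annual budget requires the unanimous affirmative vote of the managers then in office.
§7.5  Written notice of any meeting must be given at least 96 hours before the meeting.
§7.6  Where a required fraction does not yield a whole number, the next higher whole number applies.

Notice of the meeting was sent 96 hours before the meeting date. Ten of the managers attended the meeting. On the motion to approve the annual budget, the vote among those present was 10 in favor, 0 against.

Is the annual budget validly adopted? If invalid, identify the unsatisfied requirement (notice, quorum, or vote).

Notice: 96 hours given; 96 required (96 ≥ 96). Satisfied.
Quorum: 10 present; quorum is 4. Satisfied.
Vote: the annual budget requires the unanimous vote of the managers then in office (12). Unanimous means all 12, so 12 affirmative votes are needed; 10 voted in favor. Not satisfied.

Invalid — vote requirement not satisfied.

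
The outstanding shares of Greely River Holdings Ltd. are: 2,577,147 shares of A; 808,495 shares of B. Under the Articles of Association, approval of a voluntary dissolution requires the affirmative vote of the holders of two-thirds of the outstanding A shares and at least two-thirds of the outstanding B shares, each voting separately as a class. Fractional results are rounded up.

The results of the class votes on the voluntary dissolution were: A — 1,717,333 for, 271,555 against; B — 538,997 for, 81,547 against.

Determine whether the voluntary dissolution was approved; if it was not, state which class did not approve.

A: 2/3 of 2577147 = 1718098; 1,718,098 required, 1,717,333 in favor — not approved.
B: 2/3 of 808495 = 538996.67, rounded up to 538997; 538,997 required, 538,997 in favor — approved.

Not approved — the A shares did not give the required vote.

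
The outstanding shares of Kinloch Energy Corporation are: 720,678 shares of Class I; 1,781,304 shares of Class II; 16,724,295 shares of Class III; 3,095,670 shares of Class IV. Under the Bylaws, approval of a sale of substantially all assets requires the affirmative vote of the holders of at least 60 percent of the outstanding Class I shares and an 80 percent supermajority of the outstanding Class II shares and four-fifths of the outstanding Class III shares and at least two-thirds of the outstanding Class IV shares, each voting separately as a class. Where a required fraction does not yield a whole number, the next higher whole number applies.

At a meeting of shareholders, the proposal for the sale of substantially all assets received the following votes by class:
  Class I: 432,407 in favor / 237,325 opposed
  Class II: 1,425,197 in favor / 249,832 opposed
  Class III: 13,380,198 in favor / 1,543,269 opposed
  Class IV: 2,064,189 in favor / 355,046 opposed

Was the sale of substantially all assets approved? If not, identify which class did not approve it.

Class I: 3/5 of 720678 = 432406.80, rounded up to 432407; 432,407 required, 432,407 in favor — approved.
Class II: 4/5 of 1781304 = 1425043.20, rounded up to 1425044; 1,425,044 required, 1,425,197 in favor — approved.
Class III: 4/5 of 16724295 = 13379436; 13,379,436 required, 13,380,198 in favor — approved.
Class IV: 2/3 of 3095670 = 2063780; 2,063,780 required, 2,064,189 in favor — approved.

Approved — every class gave the required vote.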